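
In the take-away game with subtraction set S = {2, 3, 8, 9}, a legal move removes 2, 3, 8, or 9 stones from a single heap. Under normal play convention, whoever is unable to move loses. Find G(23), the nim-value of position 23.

n :  0  1  2  3  4  5  6  7  8  9 10 11 12 13 14 15 16 17 18 19 20 21 22 23
G :  0  0  1  1  2  0  0  1  1  2  2  0  0  1  1  2  0  0  1  1  2  2  0  0

0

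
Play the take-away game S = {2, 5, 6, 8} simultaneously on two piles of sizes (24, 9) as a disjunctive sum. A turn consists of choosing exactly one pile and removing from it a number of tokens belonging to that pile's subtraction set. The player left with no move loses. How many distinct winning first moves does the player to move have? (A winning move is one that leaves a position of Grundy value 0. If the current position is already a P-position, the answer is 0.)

All piles use S = {2, 5, 6, 8}:
n :  0  1  2  3  4  5  6  7  8  9 10 11 12 13 14 15 16 17 18 19 20 21 22 23 24
G :  0  0  1  1  0  2  1  3  2  2  3  0  2  1  0  0  1  1  0  2  1  3  2  2  3
Pile A: G(24) = 3.
Pile B: G(9) = 2.
Combined Grundy value = 3 ⊕ 2 = 1.
A winning move leaves total XOR = 0, i.e. changes one component's Grundy value g to g ⊕ X where X is the current total.
Pile A: need g' = 3⊕1 = 2. Options: 24−2→G=2, 24−5→G=2, 24−6→G=0, 24−8→G=1. Hits: 2.
Pile B: need g' = 2⊕1 = 3. Options: 9−2→G=3, 9−5→G=0, 9−6→G=1, 9−8→G=0. Hits: 1.

3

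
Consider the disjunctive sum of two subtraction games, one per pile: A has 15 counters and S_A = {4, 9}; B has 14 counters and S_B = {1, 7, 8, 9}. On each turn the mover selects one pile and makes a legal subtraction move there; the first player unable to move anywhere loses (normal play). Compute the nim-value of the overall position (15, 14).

Pile A, S = {4, 9}:
G(0) = 0
G(1) = mex{} = 0
G(2) = mex{} = 0
G(3) = mex{} = 0
G(4) = mex{0} = 1
G(5) = mex{0} = 1
G(6) = mex{0} = 1
G(7) = mex{0} = 1
G(8) = mex{1} = 0
G(9) = mex{1,0} = 2
G(10) = mex{1,0} = 2
G(11) = mex{1,0} = 2
G(12) = mex{0,0} = 1
G(13) = mex{2,1} = 0
G(14) = mex{2,1} = 0
G(15) = mex{2,1} = 0
G_A(15) = 0.
Pile B, S = {1, 7, 8, 9}:
G(0) = 0
G(1) = mex{0} = 1
G(2) = mex{1} = 0
G(3) = mex{0} = 1
G(4) = mex{1} = 0
G(5) = mex{0} = 1
G(6) = mex{1} = 0
G(7) = mex{0,0} = 1
G(8) = mex{1,1,0} = 2
G(9) = mex{2,0,1,0} = 3
G(10) = mex{3,1,0,1} = 2
G(11) = mex{2,0,1,0} = 3
G(12) = mex{3,1,0,1} = 2
G(13) = mex{2,0,1,0} = 3
G(14) = mex{3,1,0,1} = 2
G_B(14) = 2.
Combined Grundy value = 0 ⊕ 2 = 2.

2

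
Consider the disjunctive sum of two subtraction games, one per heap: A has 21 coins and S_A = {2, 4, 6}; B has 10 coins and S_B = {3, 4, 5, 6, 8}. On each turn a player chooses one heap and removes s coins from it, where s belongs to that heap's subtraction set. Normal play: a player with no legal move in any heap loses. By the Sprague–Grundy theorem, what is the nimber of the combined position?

Heap A, S = {2, 4, 6}:
G(0) = 0
G(1) = mex{} = 0
G(2) = mex{0} = 1
G(3) = mex{0} = 1
G(4) = mex{1,0} = 2
G(5) = mex{1,0} = 2
G(6) = mex{2,1,0} = 3
G(7) = mex{2,1,0} = 3
G(8) = mex{3,2,1} = 0
G(9) = mex{3,2,1} = 0
G(10) = mex{0,3,2} = 1
G(11) = mex{0,3,2} = 1
G(12) = mex{1,0,3} = 2
G(13) = mex{1,0,3} = 2
G(14) = mex{2,1,0} = 3
G(15) = mex{2,1,0} = 3
G(16) = mex{3,2,1} = 0
G(17) = mex{3,2,1} = 0
G(18) = mex{0,3,2} = 1
G(19) = mex{0,3,2} = 1
G(20) = mex{1,0,3} = 2
G(21) = mex{1,0,3} = 2
G_A(21) = 2.
Heap B, S = {3, 4, 5, 6, 8}:
n :  0  1  2  3  4  5  6  7  8  9 10
G :  0  0  0  1  1  1  2  2  2  3  3
G_B(10) = 3.
Combined Grundy value = 2 ⊕ 3 = 1.

1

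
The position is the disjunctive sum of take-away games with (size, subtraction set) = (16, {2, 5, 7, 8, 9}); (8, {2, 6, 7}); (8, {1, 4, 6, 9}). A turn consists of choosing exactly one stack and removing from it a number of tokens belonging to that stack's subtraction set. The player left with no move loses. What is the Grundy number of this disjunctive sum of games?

Stack A, S = {2, 5, 7, 8, 9}:
n :  0  1  2  3  4  5  6  7  8  9 10 11 12 13 14 15 16
G :  0  0  1  1  0  2  1  3  2  2  3  3  4  4  0  0  1
G_A(16) = 1.
Stack B, S = {2, 6, 7}:
n : 0 1 2 3 4 5 6 7 8
G : 0 0 1 1 0 0 1 1 2
G_B(8) = 2.
Stack C, S = {1, 4, 6, 9}:
n : 0 1 2 3 4 5 6 7 8
G : 0 1 0 1 2 0 1 0 1
G_C(8) = 1.
Combined Grundy value = 1 ⊕ 2 ⊕ 1 = 2.

2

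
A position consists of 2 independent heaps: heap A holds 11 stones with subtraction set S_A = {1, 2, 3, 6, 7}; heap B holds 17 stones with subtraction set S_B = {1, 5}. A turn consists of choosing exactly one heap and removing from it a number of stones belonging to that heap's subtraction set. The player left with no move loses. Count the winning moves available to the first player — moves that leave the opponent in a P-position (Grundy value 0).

2

Heap A, S = {1, 2, 3, 6, 7}:
G(0) = 0
G(1) = mex{0} = 1
G(2) = mex{1,0} = 2
G(3) = mex{2,1,0} = 3
G(4) = mex{3,2,1} = 0
G(5) = mex{0,3,2} = 1
G(6) = mex{1,0,3,0} = 2
G(7) = mex{2,1,0,1,0} = 3
G(8) = mex{3,2,1,2,1} = 0
G(9) = mex{0,3,2,3,2} = 1
G(10) = mex{1,0,3,0,3} = 2
G(11) = mex{2,1,0,1,0} = 3
G_A(11) = 3.
Heap B, S = {1, 5}:
n :  0  1  2  3  4  5  6  7  8  9 10 11 12 13 14 15 16 17
G :  0  1  0  1  0  1  0  1  0  1  0  1  0  1  0  1  0  1
G_B(17) = 1.
Combined Grundy value = 3 ⊕ 1 = 2.
A winning move leaves total XOR = 0, i.e. changes one component's Grundy value g to g ⊕ X where X is the current total.
Heap A: need g' = 3⊕2 = 1. Options: 11−1→G=2, 11−2→G=1, 11−3→G=0, 11−6→G=1, 11−7→G=0. Hits: 2.
Heap B: need g' = 1⊕2 = 3. Options: 17−1→G=0, 17−5→G=0. Hits: 0.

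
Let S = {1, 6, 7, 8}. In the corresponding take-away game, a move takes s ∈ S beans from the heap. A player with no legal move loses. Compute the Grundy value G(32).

n :  0  1  2  3  4  5  6  7  8  9 10 11 12 13 14 15 16 17 18 19 20 21 22 23 24 25 26 27 28 29 30 31 32
G :  0  1  0  1  0  1  2  3  2  3  2  3  4  0  1  0  1  0  1  2  3  2  3  2  3  4  0  1  0  1  0  1  2

2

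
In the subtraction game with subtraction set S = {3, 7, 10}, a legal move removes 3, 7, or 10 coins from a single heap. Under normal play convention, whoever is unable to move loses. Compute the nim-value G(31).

G(0) = 0
G(1) = mex{} = 0
G(2) = mex{} = 0
G(3) = mex{0} = 1
G(4) = mex{0} = 1
G(5) = mex{0} = 1
G(6) = mex{1} = 0
G(7) = mex{1,0} = 2
G(8) = mex{1,0} = 2
G(9) = mex{0,0} = 1
G(10) = mex{2,1,0} = 3
G(11) = mex{2,1,0} = 3
G(12) = mex{1,1,0} = 2
G(13) = mex{3,0,1} = 2
G(14) = mex{3,2,1} = 0
G(15) = mex{2,2,1} = 0
G(16) = mex{2,1,0} = 3
G(17) = mex{0,3,2} = 1
G(18) = mex{0,3,2} = 1
G(19) = mex{3,2,1} = 0
G(20) = mex{1,2,3} = 0
G(21) = mex{1,0,3} = 2
G(22) = mex{0,0,2} = 1
G(23) = mex{0,3,2} = 1
G(24) = mex{2,1,0} = 3
G(25) = mex{1,1,0} = 2
G(26) = mex{1,0,3} = 2
G(27) = mex{3,0,1} = 2
G(28) = mex{2,2,1} = 0
G(29) = mex{2,1,0} = 3
G(30) = mex{2,1,0} = 3
G(31) = mex{0,3,2} = 1

1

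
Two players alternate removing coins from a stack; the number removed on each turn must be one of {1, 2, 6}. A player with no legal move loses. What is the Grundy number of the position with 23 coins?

2

n :  0  1  2  3  4  5  6  7  8  9 10 11 12 13 14 15 16 17 18 19 20 21 22 23
G :  0  1  2  0  1  2  3  0  1  2  0  1  2  3  0  1  2  0  1  2  3  0  1  2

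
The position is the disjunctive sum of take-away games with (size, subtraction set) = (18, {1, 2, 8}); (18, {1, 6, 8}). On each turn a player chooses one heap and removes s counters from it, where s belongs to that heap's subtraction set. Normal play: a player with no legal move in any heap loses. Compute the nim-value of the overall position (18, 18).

0

Heap A, S = {1, 2, 8}:
G(0) = 0
G(1) = mex{0} = 1
G(2) = mex{1,0} = 2
G(3) = mex{2,1} = 0
G(4) = mex{0,2} = 1
G(5) = mex{1,0} = 2
G(6) = mex{2,1} = 0
G(7) = mex{0,2} = 1
G(8) = mex{1,0,0} = 2
G(9) = mex{2,1,1} = 0
G(10) = mex{0,2,2} = 1
G(11) = mex{1,0,0} = 2
G(12) = mex{2,1,1} = 0
G(13) = mex{0,2,2} = 1
G(14) = mex{1,0,0} = 2
G(15) = mex{2,1,1} = 0
G(16) = mex{0,2,2} = 1
G(17) = mex{1,0,0} = 2
G(18) = mex{2,1,1} = 0
G_A(18) = 0.
Heap B, S = {1, 6, 8}:
G(0) = 0
G(1) = mex{0} = 1
G(2) = mex{1} = 0
G(3) = mex{0} = 1
G(4) = mex{1} = 0
G(5) = mex{0} = 1
G(6) = mex{1,0} = 2
G(7) = mex{2,1} = 0
G(8) = mex{0,0,0} = 1
G(9) = mex{1,1,1} = 0
G(10) = mex{0,0,0} = 1
G(11) = mex{1,1,1} = 0
G(12) = mex{0,2,0} = 1
G(13) = mex{1,0,1} = 2
G(14) = mex{2,1,2} = 0
G(15) = mex{0,0,0} = 1
G(16) = mex{1,1,1} = 0
G(17) = mex{0,0,0} = 1
G(18) = mex{1,1,1} = 0
G_B(18) = 0.
Combined Grundy value = 0 ⊕ 0 = 0.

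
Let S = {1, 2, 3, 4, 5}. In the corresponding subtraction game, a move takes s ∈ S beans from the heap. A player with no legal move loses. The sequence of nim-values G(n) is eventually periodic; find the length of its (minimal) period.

G(0) = 0
G(1) = mex{0} = 1
G(2) = mex{1,0} = 2
G(3) = mex{2,1,0} = 3
G(4) = mex{3,2,1,0} = 4
G(5) = mex{4,3,2,1,0} = 5
G(6) = mex{5,4,3,2,1} = 0
G(7) = mex{0,5,4,3,2} = 1
G(8) = mex{1,0,5,4,3} = 2
G(9) = mex{2,1,0,5,4} = 3
G(10) = mex{3,2,1,0,5} = 4
G(11) = mex{4,3,2,1,0} = 5
G(12) = mex{5,4,3,2,1} = 0
G(13) = mex{0,5,4,3,2} = 1
G(14) = mex{1,0,5,4,3} = 2
G(n+6) = G(n) holds for n = 0,…,4 (a full window of length max(S) = 5), so the sequence is purely periodic with period 6.

6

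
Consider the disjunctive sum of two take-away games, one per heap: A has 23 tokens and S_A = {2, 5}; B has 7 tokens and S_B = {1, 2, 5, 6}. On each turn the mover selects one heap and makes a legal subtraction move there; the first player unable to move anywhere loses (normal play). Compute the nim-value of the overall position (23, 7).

1

Heap A, S = {2, 5}:
n :  0  1  2  3  4  5  6  7  8  9 10 11 12 13 14 15 16 17 18 19 20 21 22 23
G :  0  0  1  1  0  2  1  0  0  1  1  0  2  1  0  0  1  1  0  2  1  0  0  1
G_A(23) = 1.
Heap B, S = {1, 2, 5, 6}:
n : 0 1 2 3 4 5 6 7
G : 0 1 2 0 1 2 3 0
G_B(7) = 0.
Combined Grundy value = 1 ⊕ 0 = 1.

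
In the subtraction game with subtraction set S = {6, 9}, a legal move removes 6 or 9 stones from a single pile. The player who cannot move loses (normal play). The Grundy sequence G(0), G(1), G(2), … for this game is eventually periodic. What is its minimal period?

n :  0  1  2  3  4  5  6  7  8  9 10 11 12 13 14 15 16 17 18 19 20 21 22 23 24 25 26 27 28 29 30 31
G :  0  0  0  0  0  0  1  1  1  1  1  1  2  2  2  0  0  0  0  0  0  1  1  1  1  1  1  2  2  2  0  0
G(n+15) = G(n) holds for n = 0,…,8 (a full window of length max(S) = 9), so the sequence is purely periodic with period 15.

15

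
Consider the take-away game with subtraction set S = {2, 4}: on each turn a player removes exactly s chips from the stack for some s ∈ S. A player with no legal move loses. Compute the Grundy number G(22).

G(0) = 0
G(1) = mex{} = 0
G(2) = mex{0} = 1
G(3) = mex{0} = 1
G(4) = mex{1,0} = 2
G(5) = mex{1,0} = 2
G(6) = mex{2,1} = 0
G(7) = mex{2,1} = 0
G(8) = mex{0,2} = 1
G(9) = mex{0,2} = 1
G(10) = mex{1,0} = 2
G(11) = mex{1,0} = 2
G(12) = mex{2,1} = 0
G(13) = mex{2,1} = 0
G(14) = mex{0,2} = 1
G(15) = mex{0,2} = 1
G(16) = mex{1,0} = 2
G(17) = mex{1,0} = 2
G(18) = mex{2,1} = 0
G(19) = mex{2,1} = 0
G(20) = mex{0,2} = 1
G(21) = mex{0,2} = 1
G(22) = mex{1,0} = 2

2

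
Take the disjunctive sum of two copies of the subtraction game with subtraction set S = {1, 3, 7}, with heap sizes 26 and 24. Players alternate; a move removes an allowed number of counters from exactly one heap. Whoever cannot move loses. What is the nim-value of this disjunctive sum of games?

0

All heaps use S = {1, 3, 7}:
G(0) = 0
G(1) = mex{0} = 1
G(2) = mex{1} = 0
G(3) = mex{0,0} = 1
G(4) = mex{1,1} = 0
G(5) = mex{0,0} = 1
G(6) = mex{1,1} = 0
G(7) = mex{0,0,0} = 1
G(8) = mex{1,1,1} = 0
G(9) = mex{0,0,0} = 1
G(10) = mex{1,1,1} = 0
G(11) = mex{0,0,0} = 1
G(12) = mex{1,1,1} = 0
G(13) = mex{0,0,0} = 1
G(14) = mex{1,1,1} = 0
G(15) = mex{0,0,0} = 1
G(16) = mex{1,1,1} = 0
G(17) = mex{0,0,0} = 1
G(18) = mex{1,1,1} = 0
G(19) = mex{0,0,0} = 1
G(20) = mex{1,1,1} = 0
G(21) = mex{0,0,0} = 1
G(22) = mex{1,1,1} = 0
G(23) = mex{0,0,0} = 1
G(24) = mex{1,1,1} = 0
G(25) = mex{0,0,0} = 1
G(26) = mex{1,1,1} = 0
Heap A: G(26) = 0.
Heap B: G(24) = 0.
Combined Grundy value = 0 ⊕ 0 = 0.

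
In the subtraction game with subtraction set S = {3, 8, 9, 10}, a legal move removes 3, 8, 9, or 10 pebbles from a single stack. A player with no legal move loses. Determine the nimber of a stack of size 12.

n :  0  1  2  3  4  5  6  7  8  9 10 11 12
G :  0  0  0  1  1  1  0  0  2  1  1  3  2

2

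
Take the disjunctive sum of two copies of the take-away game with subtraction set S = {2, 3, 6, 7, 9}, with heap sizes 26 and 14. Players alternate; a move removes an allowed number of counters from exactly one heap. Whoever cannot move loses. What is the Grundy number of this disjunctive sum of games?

All heaps use S = {2, 3, 6, 7, 9}:
n :  0  1  2  3  4  5  6  7  8  9 10 11 12 13 14 15 16 17 18 19 20 21 22 23 24 25 26
G :  0  0  1  1  2  0  3  1  2  2  3  3  4  0  5  1  4  0  0  1  1  2  2  3  3  5  2
Heap A: G(26) = 2.
Heap B: G(14) = 5.
Combined Grundy value = 2 ⊕ 5 = 7.

7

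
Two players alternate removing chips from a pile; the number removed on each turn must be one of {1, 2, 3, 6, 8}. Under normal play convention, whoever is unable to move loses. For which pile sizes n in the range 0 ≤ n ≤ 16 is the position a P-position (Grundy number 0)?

G(0) = 0
G(1) = mex{0} = 1
G(2) = mex{1,0} = 2
G(3) = mex{2,1,0} = 3
G(4) = mex{3,2,1} = 0
G(5) = mex{0,3,2} = 1
G(6) = mex{1,0,3,0} = 2
G(7) = mex{2,1,0,1} = 3
G(8) = mex{3,2,1,2,0} = 4
G(9) = mex{4,3,2,3,1} = 0
G(10) = mex{0,4,3,0,2} = 1
G(11) = mex{1,0,4,1,3} = 2
G(12) = mex{2,1,0,2,0} = 3
G(13) = mex{3,2,1,3,1} = 0
G(14) = mex{0,3,2,4,2} = 1
G(15) = mex{1,0,3,0,3} = 2
G(16) = mex{2,1,0,1,4} = 3
P-positions are exactly the n with G(n) = 0.

0, 4, 9, 13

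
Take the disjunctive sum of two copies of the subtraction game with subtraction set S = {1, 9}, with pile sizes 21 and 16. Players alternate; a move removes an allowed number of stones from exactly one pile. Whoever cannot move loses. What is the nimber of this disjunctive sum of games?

All piles use S = {1, 9}:
n :  0  1  2  3  4  5  6  7  8  9 10 11 12 13 14 15 16 17 18 19 20 21
G :  0  1  0  1  0  1  0  1  0  1  0  1  0  1  0  1  0  1  0  1  0  1
Pile A: G(21) = 1.
Pile B: G(16) = 0.
Combined Grundy value = 1 ⊕ 0 = 1.

1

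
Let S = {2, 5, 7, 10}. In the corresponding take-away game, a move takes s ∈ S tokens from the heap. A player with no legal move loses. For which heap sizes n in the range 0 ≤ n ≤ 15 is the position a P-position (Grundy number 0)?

n :  0  1  2  3  4  5  6  7  8  9 10 11 12 13 14 15
G :  0  0  1  1  0  2  1  3  2  2  3  3  0  0  1  1
P-positions are exactly the n with G(n) = 0.

0, 1, 4, 12, 13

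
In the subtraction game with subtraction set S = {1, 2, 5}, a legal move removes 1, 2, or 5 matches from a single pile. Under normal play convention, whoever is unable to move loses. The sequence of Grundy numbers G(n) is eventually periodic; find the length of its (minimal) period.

3

G(0) = 0
G(1) = mex{0} = 1
G(2) = mex{1,0} = 2
G(3) = mex{2,1} = 0
G(4) = mex{0,2} = 1
G(5) = mex{1,0,0} = 2
G(6) = mex{2,1,1} = 0
G(7) = mex{0,2,2} = 1
G(8) = mex{1,0,0} = 2
G(9) = mex{2,1,1} = 0
G(10) = mex{0,2,2} = 1
G(11) = mex{1,0,0} = 2
G(12) = mex{2,1,1} = 0
G(13) = mex{0,2,2} = 1
G(14) = mex{1,0,0} = 2
G(n+3) = G(n) holds for n = 0,…,4 (a full window of length max(S) = 5), so the sequence is purely periodic with period 3.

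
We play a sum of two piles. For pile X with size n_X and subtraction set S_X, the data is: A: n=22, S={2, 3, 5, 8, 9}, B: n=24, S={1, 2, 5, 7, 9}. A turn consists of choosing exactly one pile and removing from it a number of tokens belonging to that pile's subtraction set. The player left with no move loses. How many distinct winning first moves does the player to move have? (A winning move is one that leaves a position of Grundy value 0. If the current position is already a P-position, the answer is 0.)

2

Pile A, S = {2, 3, 5, 8, 9}:
G(0) = 0
G(1) = mex{} = 0
G(2) = mex{0} = 1
G(3) = mex{0,0} = 1
G(4) = mex{1,0} = 2
G(5) = mex{1,1,0} = 2
G(6) = mex{2,1,0} = 3
G(7) = mex{2,2,1} = 0
G(8) = mex{3,2,1,0} = 4
G(9) = mex{0,3,2,0,0} = 1
G(10) = mex{4,0,2,1,0} = 3
G(11) = mex{1,4,3,1,1} = 0
G(12) = mex{3,1,0,2,1} = 4
G(13) = mex{0,3,4,2,2} = 1
G(14) = mex{4,0,1,3,2} = 5
G(15) = mex{1,4,3,0,3} = 2
G(16) = mex{5,1,0,4,0} = 2
G(17) = mex{2,5,4,1,4} = 0
G(18) = mex{2,2,1,3,1} = 0
G(19) = mex{0,2,5,0,3} = 1
G(20) = mex{0,0,2,4,0} = 1
G(21) = mex{1,0,2,1,4} = 3
G(22) = mex{1,1,0,5,1} = 2
G_A(22) = 2.
Pile B, S = {1, 2, 5, 7, 9}:
n :  0  1  2  3  4  5  6  7  8  9 10 11 12 13 14 15 16 17 18 19 20 21 22 23 24
G :  0  1  2  0  1  2  0  1  2  3  4  5  3  4  0  1  2  0  1  2  0  1  2  3  4
G_B(24) = 4.
Combined Grundy value = 2 ⊕ 4 = 6.
A winning move leaves total XOR = 0, i.e. changes one component's Grundy value g to g ⊕ X where X is the current total.
Pile A: need g' = 2⊕6 = 4. Options: 22−2→G=1, 22−3→G=1, 22−5→G=0, 22−8→G=5, 22−9→G=1. Hits: 0.
Pile B: need g' = 4⊕6 = 2. Options: 24−1→G=3, 24−2→G=2, 24−5→G=2, 24−7→G=0, 24−9→G=1. Hits: 2.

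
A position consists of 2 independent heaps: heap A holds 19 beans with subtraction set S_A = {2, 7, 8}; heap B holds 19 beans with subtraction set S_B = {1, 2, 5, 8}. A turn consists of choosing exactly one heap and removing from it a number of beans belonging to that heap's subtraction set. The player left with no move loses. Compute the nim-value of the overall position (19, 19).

1

Heap A, S = {2, 7, 8}:
G(0) = 0
G(1) = mex{} = 0
G(2) = mex{0} = 1
G(3) = mex{0} = 1
G(4) = mex{1} = 0
G(5) = mex{1} = 0
G(6) = mex{0} = 1
G(7) = mex{0,0} = 1
G(8) = mex{1,0,0} = 2
G(9) = mex{1,1,0} = 2
G(10) = mex{2,1,1} = 0
G(11) = mex{2,0,1} = 3
G(12) = mex{0,0,0} = 1
G(13) = mex{3,1,0} = 2
G(14) = mex{1,1,1} = 0
G(15) = mex{2,2,1} = 0
G(16) = mex{0,2,2} = 1
G(17) = mex{0,0,2} = 1
G(18) = mex{1,3,0} = 2
G(19) = mex{1,1,3} = 0
G_A(19) = 0.
Heap B, S = {1, 2, 5, 8}:
G(0) = 0
G(1) = mex{0} = 1
G(2) = mex{1,0} = 2
G(3) = mex{2,1} = 0
G(4) = mex{0,2} = 1
G(5) = mex{1,0,0} = 2
G(6) = mex{2,1,1} = 0
G(7) = mex{0,2,2} = 1
G(8) = mex{1,0,0,0} = 2
G(9) = mex{2,1,1,1} = 0
G(10) = mex{0,2,2,2} = 1
G(11) = mex{1,0,0,0} = 2
G(12) = mex{2,1,1,1} = 0
G(13) = mex{0,2,2,2} = 1
G(14) = mex{1,0,0,0} = 2
G(15) = mex{2,1,1,1} = 0
G(16) = mex{0,2,2,2} = 1
G(17) = mex{1,0,0,0} = 2
G(18) = mex{2,1,1,1} = 0
G(19) = mex{0,2,2,2} = 1
G_B(19) = 1.
Combined Grundy value = 0 ⊕ 1 = 1.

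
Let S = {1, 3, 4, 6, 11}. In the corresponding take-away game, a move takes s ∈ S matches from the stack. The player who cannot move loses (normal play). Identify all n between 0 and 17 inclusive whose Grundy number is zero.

0, 2, 7, 9, 14, 16

G(0) = 0
G(1) = mex{0} = 1
G(2) = mex{1} = 0
G(3) = mex{0,0} = 1
G(4) = mex{1,1,0} = 2
G(5) = mex{2,0,1} = 3
G(6) = mex{3,1,0,0} = 2
G(7) = mex{2,2,1,1} = 0
G(8) = mex{0,3,2,0} = 1
G(9) = mex{1,2,3,1} = 0
G(10) = mex{0,0,2,2} = 1
G(11) = mex{1,1,0,3,0} = 2
G(12) = mex{2,0,1,2,1} = 3
G(13) = mex{3,1,0,0,0} = 2
G(14) = mex{2,2,1,1,1} = 0
G(15) = mex{0,3,2,0,2} = 1
G(16) = mex{1,2,3,1,3} = 0
G(17) = mex{0,0,2,2,2} = 1
P-positions are exactly the n with G(n) = 0.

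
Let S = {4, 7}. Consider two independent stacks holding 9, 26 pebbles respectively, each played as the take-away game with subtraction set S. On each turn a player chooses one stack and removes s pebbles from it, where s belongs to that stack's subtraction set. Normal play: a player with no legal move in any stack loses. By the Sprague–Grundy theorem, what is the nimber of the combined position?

3

All stacks use S = {4, 7}:
G(0) = 0
G(1) = mex{} = 0
G(2) = mex{} = 0
G(3) = mex{} = 0
G(4) = mex{0} = 1
G(5) = mex{0} = 1
G(6) = mex{0} = 1
G(7) = mex{0,0} = 1
G(8) = mex{1,0} = 2
G(9) = mex{1,0} = 2
G(10) = mex{1,0} = 2
G(11) = mex{1,1} = 0
G(12) = mex{2,1} = 0
G(13) = mex{2,1} = 0
G(14) = mex{2,1} = 0
G(15) = mex{0,2} = 1
G(16) = mex{0,2} = 1
G(17) = mex{0,2} = 1
G(18) = mex{0,0} = 1
G(19) = mex{1,0} = 2
G(20) = mex{1,0} = 2
G(21) = mex{1,0} = 2
G(22) = mex{1,1} = 0
G(23) = mex{2,1} = 0
G(24) = mex{2,1} = 0
G(25) = mex{2,1} = 0
G(26) = mex{0,2} = 1
Stack A: G(9) = 2.
Stack B: G(26) = 1.
Combined Grundy value = 2 ⊕ 1 = 3.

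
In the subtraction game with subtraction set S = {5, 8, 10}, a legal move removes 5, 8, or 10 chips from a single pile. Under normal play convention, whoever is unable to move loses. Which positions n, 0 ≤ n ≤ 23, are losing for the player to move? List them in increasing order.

0, 1, 2, 3, 4, 15, 16, 17, 18, 19

G(0) = 0
G(1) = mex{} = 0
G(2) = mex{} = 0
G(3) = mex{} = 0
G(4) = mex{} = 0
G(5) = mex{0} = 1
G(6) = mex{0} = 1
G(7) = mex{0} = 1
G(8) = mex{0,0} = 1
G(9) = mex{0,0} = 1
G(10) = mex{1,0,0} = 2
G(11) = mex{1,0,0} = 2
G(12) = mex{1,0,0} = 2
G(13) = mex{1,1,0} = 2
G(14) = mex{1,1,0} = 2
G(15) = mex{2,1,1} = 0
G(16) = mex{2,1,1} = 0
G(17) = mex{2,1,1} = 0
G(18) = mex{2,2,1} = 0
G(19) = mex{2,2,1} = 0
G(20) = mex{0,2,2} = 1
G(21) = mex{0,2,2} = 1
G(22) = mex{0,2,2} = 1
G(23) = mex{0,0,2} = 1
P-positions are exactly the n with G(n) = 0.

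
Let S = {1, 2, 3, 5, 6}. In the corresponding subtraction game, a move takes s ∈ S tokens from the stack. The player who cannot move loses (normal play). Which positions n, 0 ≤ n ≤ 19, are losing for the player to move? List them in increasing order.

n :  0  1  2  3  4  5  6  7  8  9 10 11 12 13 14 15 16 17 18 19
G :  0  1  2  3  0  1  2  3  0  1  2  3  0  1  2  3  0  1  2  3
P-positions are exactly the n with G(n) = 0.

0, 4, 8, 12, 16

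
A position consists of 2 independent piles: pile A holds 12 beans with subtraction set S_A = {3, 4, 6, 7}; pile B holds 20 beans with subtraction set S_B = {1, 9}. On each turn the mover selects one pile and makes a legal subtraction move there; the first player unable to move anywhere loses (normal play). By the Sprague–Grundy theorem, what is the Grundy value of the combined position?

0

Pile A, S = {3, 4, 6, 7}:
G(0) = 0
G(1) = mex{} = 0
G(2) = mex{} = 0
G(3) = mex{0} = 1
G(4) = mex{0,0} = 1
G(5) = mex{0,0} = 1
G(6) = mex{1,0,0} = 2
G(7) = mex{1,1,0,0} = 2
G(8) = mex{1,1,0,0} = 2
G(9) = mex{2,1,1,0} = 3
G(10) = mex{2,2,1,1} = 0
G(11) = mex{2,2,1,1} = 0
G(12) = mex{3,2,2,1} = 0
G_A(12) = 0.
Pile B, S = {1, 9}:
G(0) = 0
G(1) = mex{0} = 1
G(2) = mex{1} = 0
G(3) = mex{0} = 1
G(4) = mex{1} = 0
G(5) = mex{0} = 1
G(6) = mex{1} = 0
G(7) = mex{0} = 1
G(8) = mex{1} = 0
G(9) = mex{0,0} = 1
G(10) = mex{1,1} = 0
G(11) = mex{0,0} = 1
G(12) = mex{1,1} = 0
G(13) = mex{0,0} = 1
G(14) = mex{1,1} = 0
G(15) = mex{0,0} = 1
G(16) = mex{1,1} = 0
G(17) = mex{0,0} = 1
G(18) = mex{1,1} = 0
G(19) = mex{0,0} = 1
G(20) = mex{1,1} = 0
G_B(20) = 0.
Combined Grundy value = 0 ⊕ 0 = 0.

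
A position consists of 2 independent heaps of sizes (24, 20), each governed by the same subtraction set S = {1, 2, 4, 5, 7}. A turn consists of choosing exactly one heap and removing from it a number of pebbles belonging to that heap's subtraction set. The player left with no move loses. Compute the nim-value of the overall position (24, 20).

2

All heaps use S = {1, 2, 4, 5, 7}:
n :  0  1  2  3  4  5  6  7  8  9 10 11 12 13 14 15 16 17 18 19 20 21 22 23 24
G :  0  1  2  0  1  2  0  1  2  0  1  2  0  1  2  0  1  2  0  1  2  0  1  2  0
Heap A: G(24) = 0.
Heap B: G(20) = 2.
Combined Grundy value = 0 ⊕ 2 = 2.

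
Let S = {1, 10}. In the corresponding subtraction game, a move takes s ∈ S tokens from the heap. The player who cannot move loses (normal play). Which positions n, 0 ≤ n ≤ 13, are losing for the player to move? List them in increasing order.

n :  0  1  2  3  4  5  6  7  8  9 10 11 12 13
G :  0  1  0  1  0  1  0  1  0  1  2  0  1  0
P-positions are exactly the n with G(n) = 0.

0, 2, 4, 6, 8, 11, 13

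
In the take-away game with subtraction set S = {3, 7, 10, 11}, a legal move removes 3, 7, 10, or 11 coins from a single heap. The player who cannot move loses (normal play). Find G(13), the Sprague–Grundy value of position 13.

2

G(0) = 0
G(1) = mex{} = 0
G(2) = mex{} = 0
G(3) = mex{0} = 1
G(4) = mex{0} = 1
G(5) = mex{0} = 1
G(6) = mex{1} = 0
G(7) = mex{1,0} = 2
G(8) = mex{1,0} = 2
G(9) = mex{0,0} = 1
G(10) = mex{2,1,0} = 3
G(11) = mex{2,1,0,0} = 3
G(12) = mex{1,1,0,0} = 2
G(13) = mex{3,0,1,0} = 2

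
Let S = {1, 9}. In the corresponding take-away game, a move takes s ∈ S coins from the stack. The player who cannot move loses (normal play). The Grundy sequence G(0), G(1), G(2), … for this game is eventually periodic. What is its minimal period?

G(0) = 0
G(1) = mex{0} = 1
G(2) = mex{1} = 0
G(3) = mex{0} = 1
G(4) = mex{1} = 0
G(5) = mex{0} = 1
G(6) = mex{1} = 0
G(7) = mex{0} = 1
G(8) = mex{1} = 0
G(9) = mex{0,0} = 1
G(10) = mex{1,1} = 0
G(11) = mex{0,0} = 1
G(12) = mex{1,1} = 0
G(13) = mex{0,0} = 1
G(14) = mex{1,1} = 0
G(n+2) = G(n) holds for n = 0,…,8 (a full window of length max(S) = 9), so the sequence is purely periodic with period 2.

2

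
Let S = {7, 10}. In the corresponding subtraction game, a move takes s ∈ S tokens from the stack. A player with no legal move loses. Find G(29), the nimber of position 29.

n :  0  1  2  3  4  5  6  7  8  9 10 11 12 13 14 15 16 17 18 19 20 21 22 23 24 25 26 27 28 29
G :  0  0  0  0  0  0  0  1  1  1  1  1  1  1  2  2  2  0  0  0  0  0  0  0  1  1  1  1  1  1

1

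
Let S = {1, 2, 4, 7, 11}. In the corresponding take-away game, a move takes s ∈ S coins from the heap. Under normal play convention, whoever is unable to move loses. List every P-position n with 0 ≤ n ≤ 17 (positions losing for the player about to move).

0, 3, 6, 9, 12, 15

n :  0  1  2  3  4  5  6  7  8  9 10 11 12 13 14 15 16 17
G :  0  1  2  0  1  2  0  1  2  0  1  2  0  1  2  0  1  2
P-positions are exactly the n with G(n) = 0.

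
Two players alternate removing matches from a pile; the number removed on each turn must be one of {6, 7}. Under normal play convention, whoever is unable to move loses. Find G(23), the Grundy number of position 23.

G(0) = 0
G(1) = mex{} = 0
G(2) = mex{} = 0
G(3) = mex{} = 0
G(4) = mex{} = 0
G(5) = mex{} = 0
G(6) = mex{0} = 1
G(7) = mex{0,0} = 1
G(8) = mex{0,0} = 1
G(9) = mex{0,0} = 1
G(10) = mex{0,0} = 1
G(11) = mex{0,0} = 1
G(12) = mex{1,0} = 2
G(13) = mex{1,1} = 0
G(14) = mex{1,1} = 0
G(15) = mex{1,1} = 0
G(16) = mex{1,1} = 0
G(17) = mex{1,1} = 0
G(18) = mex{2,1} = 0
G(19) = mex{0,2} = 1
G(20) = mex{0,0} = 1
G(21) = mex{0,0} = 1
G(22) = mex{0,0} = 1
G(23) = mex{0,0} = 1

1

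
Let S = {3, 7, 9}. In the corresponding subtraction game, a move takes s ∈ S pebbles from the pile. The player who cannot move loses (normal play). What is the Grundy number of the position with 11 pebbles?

3

n :  0  1  2  3  4  5  6  7  8  9 10 11
G :  0  0  0  1  1  1  0  2  2  1  3  3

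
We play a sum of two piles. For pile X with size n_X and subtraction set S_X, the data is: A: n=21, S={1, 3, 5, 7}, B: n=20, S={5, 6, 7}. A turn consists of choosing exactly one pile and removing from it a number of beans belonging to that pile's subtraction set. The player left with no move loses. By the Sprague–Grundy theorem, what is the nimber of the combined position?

0

Pile A, S = {1, 3, 5, 7}:
G(0) = 0
G(1) = mex{0} = 1
G(2) = mex{1} = 0
G(3) = mex{0,0} = 1
G(4) = mex{1,1} = 0
G(5) = mex{0,0,0} = 1
G(6) = mex{1,1,1} = 0
G(7) = mex{0,0,0,0} = 1
G(8) = mex{1,1,1,1} = 0
G(9) = mex{0,0,0,0} = 1
G(10) = mex{1,1,1,1} = 0
G(11) = mex{0,0,0,0} = 1
G(12) = mex{1,1,1,1} = 0
G(13) = mex{0,0,0,0} = 1
G(14) = mex{1,1,1,1} = 0
G(15) = mex{0,0,0,0} = 1
G(16) = mex{1,1,1,1} = 0
G(17) = mex{0,0,0,0} = 1
G(18) = mex{1,1,1,1} = 0
G(19) = mex{0,0,0,0} = 1
G(20) = mex{1,1,1,1} = 0
G(21) = mex{0,0,0,0} = 1
G_A(21) = 1.
Pile B, S = {5, 6, 7}:
G(0) = 0
G(1) = mex{} = 0
G(2) = mex{} = 0
G(3) = mex{} = 0
G(4) = mex{} = 0
G(5) = mex{0} = 1
G(6) = mex{0,0} = 1
G(7) = mex{0,0,0} = 1
G(8) = mex{0,0,0} = 1
G(9) = mex{0,0,0} = 1
G(10) = mex{1,0,0} = 2
G(11) = mex{1,1,0} = 2
G(12) = mex{1,1,1} = 0
G(13) = mex{1,1,1} = 0
G(14) = mex{1,1,1} = 0
G(15) = mex{2,1,1} = 0
G(16) = mex{2,2,1} = 0
G(17) = mex{0,2,2} = 1
G(18) = mex{0,0,2} = 1
G(19) = mex{0,0,0} = 1
G(20) = mex{0,0,0} = 1
G_B(20) = 1.
Combined Grundy value = 1 ⊕ 1 = 0.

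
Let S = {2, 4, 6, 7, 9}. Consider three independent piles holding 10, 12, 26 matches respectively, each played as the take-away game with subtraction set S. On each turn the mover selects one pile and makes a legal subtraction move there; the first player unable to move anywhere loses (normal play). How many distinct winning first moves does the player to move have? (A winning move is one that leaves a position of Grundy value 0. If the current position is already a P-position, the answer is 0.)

1

All piles use S = {2, 4, 6, 7, 9}:
n :  0  1  2  3  4  5  6  7  8  9 10 11 12 13 14 15 16 17 18 19 20 21 22 23 24 25 26
G :  0  0  1  1  2  2  3  3  4  4  5  0  0  1  1  2  2  3  3  4  4  5  0  0  1  1  2
Pile A: G(10) = 5.
Pile B: G(12) = 0.
Pile C: G(26) = 2.
Combined Grundy value = 5 ⊕ 0 ⊕ 2 = 7.
A winning move leaves total XOR = 0, i.e. changes one component's Grundy value g to g ⊕ X where X is the current total.
Pile A: need g' = 5⊕7 = 2. Options: 10−2→G=4, 10−4→G=3, 10−6→G=2, 10−7→G=1, 10−9→G=0. Hits: 1.
Pile B: need g' = 0⊕7 = 7. Options: 12−2→G=5, 12−4→G=4, 12−6→G=3, 12−7→G=2, 12−9→G=1. Hits: 0.
Pile C: need g' = 2⊕7 = 5. Options: 26−2→G=1, 26−4→G=0, 26−6→G=4, 26−7→G=4, 26−9→G=3. Hits: 0.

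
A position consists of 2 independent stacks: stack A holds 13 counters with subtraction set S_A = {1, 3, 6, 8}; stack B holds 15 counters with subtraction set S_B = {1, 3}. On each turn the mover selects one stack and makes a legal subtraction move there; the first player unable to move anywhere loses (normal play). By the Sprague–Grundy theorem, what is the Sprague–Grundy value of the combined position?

Stack A, S = {1, 3, 6, 8}:
G(0) = 0
G(1) = mex{0} = 1
G(2) = mex{1} = 0
G(3) = mex{0,0} = 1
G(4) = mex{1,1} = 0
G(5) = mex{0,0} = 1
G(6) = mex{1,1,0} = 2
G(7) = mex{2,0,1} = 3
G(8) = mex{3,1,0,0} = 2
G(9) = mex{2,2,1,1} = 0
G(10) = mex{0,3,0,0} = 1
G(11) = mex{1,2,1,1} = 0
G(12) = mex{0,0,2,0} = 1
G(13) = mex{1,1,3,1} = 0
G_A(13) = 0.
Stack B, S = {1, 3}:
G(0) = 0
G(1) = mex{0} = 1
G(2) = mex{1} = 0
G(3) = mex{0,0} = 1
G(4) = mex{1,1} = 0
G(5) = mex{0,0} = 1
G(6) = mex{1,1} = 0
G(7) = mex{0,0} = 1
G(8) = mex{1,1} = 0
G(9) = mex{0,0} = 1
G(10) = mex{1,1} = 0
G(11) = mex{0,0} = 1
G(12) = mex{1,1} = 0
G(13) = mex{0,0} = 1
G(14) = mex{1,1} = 0
G(15) = mex{0,0} = 1
G_B(15) = 1.
Combined Grundy value = 0 ⊕ 1 = 1.

1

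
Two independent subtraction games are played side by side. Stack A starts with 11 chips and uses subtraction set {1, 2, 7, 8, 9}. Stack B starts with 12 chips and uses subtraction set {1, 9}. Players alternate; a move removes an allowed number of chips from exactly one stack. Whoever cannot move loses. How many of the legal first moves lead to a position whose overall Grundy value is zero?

1

Stack A, S = {1, 2, 7, 8, 9}:
G(0) = 0
G(1) = mex{0} = 1
G(2) = mex{1,0} = 2
G(3) = mex{2,1} = 0
G(4) = mex{0,2} = 1
G(5) = mex{1,0} = 2
G(6) = mex{2,1} = 0
G(7) = mex{0,2,0} = 1
G(8) = mex{1,0,1,0} = 2
G(9) = mex{2,1,2,1,0} = 3
G(10) = mex{3,2,0,2,1} = 4
G(11) = mex{4,3,1,0,2} = 5
G_A(11) = 5.
Stack B, S = {1, 9}:
n :  0  1  2  3  4  5  6  7  8  9 10 11 12
G :  0  1  0  1  0  1  0  1  0  1  0  1  0
G_B(12) = 0.
Combined Grundy value = 5 ⊕ 0 = 5.
A winning move leaves total XOR = 0, i.e. changes one component's Grundy value g to g ⊕ X where X is the current total.
Stack A: need g' = 5⊕5 = 0. Options: 11−1→G=4, 11−2→G=3, 11−7→G=1, 11−8→G=0, 11−9→G=2. Hits: 1.
Stack B: need g' = 0⊕5 = 5. Options: 12−1→G=1, 12−9→G=1. Hits: 0.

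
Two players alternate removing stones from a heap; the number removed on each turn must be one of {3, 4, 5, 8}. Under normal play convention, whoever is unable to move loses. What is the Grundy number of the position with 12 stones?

0

G(0) = 0
G(1) = mex{} = 0
G(2) = mex{} = 0
G(3) = mex{0} = 1
G(4) = mex{0,0} = 1
G(5) = mex{0,0,0} = 1
G(6) = mex{1,0,0} = 2
G(7) = mex{1,1,0} = 2
G(8) = mex{1,1,1,0} = 2
G(9) = mex{2,1,1,0} = 3
G(10) = mex{2,2,1,0} = 3
G(11) = mex{2,2,2,1} = 0
G(12) = mex{3,2,2,1} = 0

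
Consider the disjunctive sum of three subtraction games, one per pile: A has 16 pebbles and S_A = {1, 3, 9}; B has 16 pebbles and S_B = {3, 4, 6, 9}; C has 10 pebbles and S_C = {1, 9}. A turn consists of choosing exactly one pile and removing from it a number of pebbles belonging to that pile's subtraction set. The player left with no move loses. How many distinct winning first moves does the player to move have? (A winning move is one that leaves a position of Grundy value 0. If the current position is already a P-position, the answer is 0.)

7

Pile A, S = {1, 3, 9}:
n :  0  1  2  3  4  5  6  7  8  9 10 11 12 13 14 15 16
G :  0  1  0  1  0  1  0  1  0  1  0  1  0  1  0  1  0
G_A(16) = 0.
Pile B, S = {3, 4, 6, 9}:
G(0) = 0
G(1) = mex{} = 0
G(2) = mex{} = 0
G(3) = mex{0} = 1
G(4) = mex{0,0} = 1
G(5) = mex{0,0} = 1
G(6) = mex{1,0,0} = 2
G(7) = mex{1,1,0} = 2
G(8) = mex{1,1,0} = 2
G(9) = mex{2,1,1,0} = 3
G(10) = mex{2,2,1,0} = 3
G(11) = mex{2,2,1,0} = 3
G(12) = mex{3,2,2,1} = 0
G(13) = mex{3,3,2,1} = 0
G(14) = mex{3,3,2,1} = 0
G(15) = mex{0,3,3,2} = 1
G(16) = mex{0,0,3,2} = 1
G_B(16) = 1.
Pile C, S = {1, 9}:
n :  0  1  2  3  4  5  6  7  8  9 10
G :  0  1  0  1  0  1  0  1  0  1  0
G_C(10) = 0.
Combined Grundy value = 0 ⊕ 1 ⊕ 0 = 1.
A winning move leaves total XOR = 0, i.e. changes one component's Grundy value g to g ⊕ X where X is the current total.
Pile A: need g' = 0⊕1 = 1. Options: 16−1→G=1, 16−3→G=1, 16−9→G=1. Hits: 3.
Pile B: need g' = 1⊕1 = 0. Options: 16−3→G=0, 16−4→G=0, 16−6→G=3, 16−9→G=2. Hits: 2.
Pile C: need g' = 0⊕1 = 1. Options: 10−1→G=1, 10−9→G=1. Hits: 2.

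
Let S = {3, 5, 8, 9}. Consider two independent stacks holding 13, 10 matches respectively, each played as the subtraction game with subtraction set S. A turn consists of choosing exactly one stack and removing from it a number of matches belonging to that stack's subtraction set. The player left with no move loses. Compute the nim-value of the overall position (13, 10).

3

All stacks use S = {3, 5, 8, 9}:
G(0) = 0
G(1) = mex{} = 0
G(2) = mex{} = 0
G(3) = mex{0} = 1
G(4) = mex{0} = 1
G(5) = mex{0,0} = 1
G(6) = mex{1,0} = 2
G(7) = mex{1,0} = 2
G(8) = mex{1,1,0} = 2
G(9) = mex{2,1,0,0} = 3
G(10) = mex{2,1,0,0} = 3
G(11) = mex{2,2,1,0} = 3
G(12) = mex{3,2,1,1} = 0
G(13) = mex{3,2,1,1} = 0
Stack A: G(13) = 0.
Stack B: G(10) = 3.
Combined Grundy value = 0 ⊕ 3 = 3.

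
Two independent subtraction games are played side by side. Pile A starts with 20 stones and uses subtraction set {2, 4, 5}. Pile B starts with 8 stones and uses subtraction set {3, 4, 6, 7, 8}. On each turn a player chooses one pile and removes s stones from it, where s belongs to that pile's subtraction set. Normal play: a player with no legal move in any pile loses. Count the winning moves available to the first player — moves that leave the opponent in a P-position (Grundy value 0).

1

Pile A, S = {2, 4, 5}:
n :  0  1  2  3  4  5  6  7  8  9 10 11 12 13 14 15 16 17 18 19 20
G :  0  0  1  1  2  2  3  0  0  1  1  2  2  3  0  0  1  1  2  2  3
G_A(20) = 3.
Pile B, S = {3, 4, 6, 7, 8}:
G(0) = 0
G(1) = mex{} = 0
G(2) = mex{} = 0
G(3) = mex{0} = 1
G(4) = mex{0,0} = 1
G(5) = mex{0,0} = 1
G(6) = mex{1,0,0} = 2
G(7) = mex{1,1,0,0} = 2
G(8) = mex{1,1,0,0,0} = 2
G_B(8) = 2.
Combined Grundy value = 3 ⊕ 2 = 1.
A winning move leaves total XOR = 0, i.e. changes one component's Grundy value g to g ⊕ X where X is the current total.
Pile A: need g' = 3⊕1 = 2. Options: 20−2→G=2, 20−4→G=1, 20−5→G=0. Hits: 1.
Pile B: need g' = 2⊕1 = 3. Options: 8−3→G=1, 8−4→G=1, 8−6→G=0, 8−7→G=0, 8−8→G=0. Hits: 0.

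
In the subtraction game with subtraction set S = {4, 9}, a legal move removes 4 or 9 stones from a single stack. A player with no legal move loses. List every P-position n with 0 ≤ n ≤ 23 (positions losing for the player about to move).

0, 1, 2, 3, 8, 13, 14, 15, 16, 21

n :  0  1  2  3  4  5  6  7  8  9 10 11 12 13 14 15 16 17 18 19 20 21 22 23
G :  0  0  0  0  1  1  1  1  0  2  2  2  1  0  0  0  0  1  1  1  1  0  2  2
P-positions are exactly the n with G(n) = 0.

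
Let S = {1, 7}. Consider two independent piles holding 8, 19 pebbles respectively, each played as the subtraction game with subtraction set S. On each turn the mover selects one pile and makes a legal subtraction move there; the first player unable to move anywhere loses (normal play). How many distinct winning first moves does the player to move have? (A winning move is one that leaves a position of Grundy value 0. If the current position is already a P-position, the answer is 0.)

All piles use S = {1, 7}:
G(0) = 0
G(1) = mex{0} = 1
G(2) = mex{1} = 0
G(3) = mex{0} = 1
G(4) = mex{1} = 0
G(5) = mex{0} = 1
G(6) = mex{1} = 0
G(7) = mex{0,0} = 1
G(8) = mex{1,1} = 0
G(9) = mex{0,0} = 1
G(10) = mex{1,1} = 0
G(11) = mex{0,0} = 1
G(12) = mex{1,1} = 0
G(13) = mex{0,0} = 1
G(14) = mex{1,1} = 0
G(15) = mex{0,0} = 1
G(16) = mex{1,1} = 0
G(17) = mex{0,0} = 1
G(18) = mex{1,1} = 0
G(19) = mex{0,0} = 1
Pile A: G(8) = 0.
Pile B: G(19) = 1.
Combined Grundy value = 0 ⊕ 1 = 1.
A winning move leaves total XOR = 0, i.e. changes one component's Grundy value g to g ⊕ X where X is the current total.
Pile A: need g' = 0⊕1 = 1. Options: 8−1→G=1, 8−7→G=1. Hits: 2.
Pile B: need g' = 1⊕1 = 0. Options: 19−1→G=0, 19−7→G=0. Hits: 2.

4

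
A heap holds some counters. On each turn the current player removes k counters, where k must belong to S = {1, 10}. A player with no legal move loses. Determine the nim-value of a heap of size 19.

0

G(0) = 0
G(1) = mex{0} = 1
G(2) = mex{1} = 0
G(3) = mex{0} = 1
G(4) = mex{1} = 0
G(5) = mex{0} = 1
G(6) = mex{1} = 0
G(7) = mex{0} = 1
G(8) = mex{1} = 0
G(9) = mex{0} = 1
G(10) = mex{1,0} = 2
G(11) = mex{2,1} = 0
G(12) = mex{0,0} = 1
G(13) = mex{1,1} = 0
G(14) = mex{0,0} = 1
G(15) = mex{1,1} = 0
G(16) = mex{0,0} = 1
G(17) = mex{1,1} = 0
G(18) = mex{0,0} = 1
G(19) = mex{1,1} = 0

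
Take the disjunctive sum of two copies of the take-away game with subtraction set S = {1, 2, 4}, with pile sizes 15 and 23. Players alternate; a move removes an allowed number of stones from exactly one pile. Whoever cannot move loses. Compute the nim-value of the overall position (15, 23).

All piles use S = {1, 2, 4}:
G(0) = 0
G(1) = mex{0} = 1
G(2) = mex{1,0} = 2
G(3) = mex{2,1} = 0
G(4) = mex{0,2,0} = 1
G(5) = mex{1,0,1} = 2
G(6) = mex{2,1,2} = 0
G(7) = mex{0,2,0} = 1
G(8) = mex{1,0,1} = 2
G(9) = mex{2,1,2} = 0
G(10) = mex{0,2,0} = 1
G(11) = mex{1,0,1} = 2
G(12) = mex{2,1,2} = 0
G(13) = mex{0,2,0} = 1
G(14) = mex{1,0,1} = 2
G(15) = mex{2,1,2} = 0
G(16) = mex{0,2,0} = 1
G(17) = mex{1,0,1} = 2
G(18) = mex{2,1,2} = 0
G(19) = mex{0,2,0} = 1
G(20) = mex{1,0,1} = 2
G(21) = mex{2,1,2} = 0
G(22) = mex{0,2,0} = 1
G(23) = mex{1,0,1} = 2
Pile A: G(15) = 0.
Pile B: G(23) = 2.
Combined Grundy value = 0 ⊕ 2 = 2.

2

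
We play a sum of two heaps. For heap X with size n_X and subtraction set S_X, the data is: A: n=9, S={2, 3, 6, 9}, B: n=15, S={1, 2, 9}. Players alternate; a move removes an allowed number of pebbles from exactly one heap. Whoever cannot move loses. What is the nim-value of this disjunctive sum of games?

0

Heap A, S = {2, 3, 6, 9}:
n : 0 1 2 3 4 5 6 7 8 9
G : 0 0 1 1 2 0 3 1 2 2
G_A(9) = 2.
Heap B, S = {1, 2, 9}:
G(0) = 0
G(1) = mex{0} = 1
G(2) = mex{1,0} = 2
G(3) = mex{2,1} = 0
G(4) = mex{0,2} = 1
G(5) = mex{1,0} = 2
G(6) = mex{2,1} = 0
G(7) = mex{0,2} = 1
G(8) = mex{1,0} = 2
G(9) = mex{2,1,0} = 3
G(10) = mex{3,2,1} = 0
G(11) = mex{0,3,2} = 1
G(12) = mex{1,0,0} = 2
G(13) = mex{2,1,1} = 0
G(14) = mex{0,2,2} = 1
G(15) = mex{1,0,0} = 2
G_B(15) = 2.
Combined Grundy value = 2 ⊕ 2 = 0.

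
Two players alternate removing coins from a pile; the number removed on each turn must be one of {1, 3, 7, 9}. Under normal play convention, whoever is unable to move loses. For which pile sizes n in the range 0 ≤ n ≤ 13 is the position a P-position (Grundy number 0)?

G(0) = 0
G(1) = mex{0} = 1
G(2) = mex{1} = 0
G(3) = mex{0,0} = 1
G(4) = mex{1,1} = 0
G(5) = mex{0,0} = 1
G(6) = mex{1,1} = 0
G(7) = mex{0,0,0} = 1
G(8) = mex{1,1,1} = 0
G(9) = mex{0,0,0,0} = 1
G(10) = mex{1,1,1,1} = 0
G(11) = mex{0,0,0,0} = 1
G(12) = mex{1,1,1,1} = 0
G(13) = mex{0,0,0,0} = 1
P-positions are exactly the n with G(n) = 0.

0, 2, 4, 6, 8, 10, 12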